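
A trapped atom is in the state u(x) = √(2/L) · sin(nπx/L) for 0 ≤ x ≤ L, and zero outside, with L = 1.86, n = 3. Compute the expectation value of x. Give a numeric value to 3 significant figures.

⟨x⟩ = ∫ x·|u|² dx (integrals over the domain).
With sin²θ = (1 − cos2θ)/2 on 0 ≤ x ≤ L: ∫sin²(nπx/L) dx = L/2, ∫x·sin²(nπx/L) dx = L²/4, ∫x²·sin²(nπx/L) dx = L³·(1/6 − 1/(4n²π²)); higher powers xᵏ the same way, integrating xᵏ·cos(2nπx/L) by parts.
⟨x⟩ = 0.93000.

0.930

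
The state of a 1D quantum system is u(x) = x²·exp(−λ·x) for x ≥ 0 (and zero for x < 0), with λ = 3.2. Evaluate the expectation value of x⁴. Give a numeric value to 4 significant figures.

⟨x⁴⟩ = ∫ x⁴·|u|² dx / ∫|u|² dx (integrals over the domain).
Every integrand reduces to terms xʲ·e^(−2λx) on [0, ∞); use ∫₀^∞ xʲ·e^(−2λx) dx = j!/(2λ)^(j+1).
State is unnormalized: ∫|u|² dx = 0.0022352, and ∫u*·x⁴·u dx = 0.0022382, so ⟨x⁴⟩ = 0.0022382 / 0.0022352.
⟨x⁴⟩ = 1.0014.

1.001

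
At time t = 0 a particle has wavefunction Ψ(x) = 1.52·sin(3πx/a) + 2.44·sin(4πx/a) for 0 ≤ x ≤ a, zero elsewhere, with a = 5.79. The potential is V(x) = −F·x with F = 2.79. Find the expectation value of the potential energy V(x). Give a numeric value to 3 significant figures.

⟨V⟩ = ∫ V(x)·|Ψ|² dx / ∫|Ψ|² dx.
On 0 ≤ x ≤ a (j ≠ l): ∫sin²(jπx/a) dx = a/2, ∫sin(jπx/a)·sin(lπx/a) dx = 0; diagonal moments ∫x·sin²(jπx/a) dx = a²/4, ∫x²·sin²(jπx/a) dx = a³·(1/6 − 1/(4j²π²)); cross terms ∫x·sin(jπx/a)·sin(lπx/a) dx = 0 for j + l even and −4jla²/(π²(j² − l²)²) for j + l odd, ∫x²·sin(jπx/a)·sin(lπx/a) dx = (−1)^(j+l)·4jla³/(π²(j² − l²)²); higher powers the same way via product-to-sum and parts.
State is unnormalized: ∫|Ψ|² dx = 23.924, and ∫Ψ*·V(x)·Ψ dx = -124.38, so ⟨V⟩ = -124.38 / 23.924.
⟨V⟩ = -5.1988.

-5.20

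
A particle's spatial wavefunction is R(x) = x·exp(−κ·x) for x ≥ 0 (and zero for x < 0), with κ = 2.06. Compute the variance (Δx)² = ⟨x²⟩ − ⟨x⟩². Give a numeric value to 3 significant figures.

0.177

Compute ⟨x⟩ and ⟨x²⟩ separately, then (Δx)² = ⟨x²⟩ − ⟨x⟩².
Every integrand reduces to terms xʲ·e^(−2κx) on [0, ∞); use ∫₀^∞ xʲ·e^(−2κx) dx = j!/(2κ)^(j+1).
Normalization: ∫|R|² dx = 0.028598.
⟨x⟩ = 0.72816 and ⟨x²⟩ = 0.70695.
(Δx)² = 0.70695 − (0.72816)² = 0.17674.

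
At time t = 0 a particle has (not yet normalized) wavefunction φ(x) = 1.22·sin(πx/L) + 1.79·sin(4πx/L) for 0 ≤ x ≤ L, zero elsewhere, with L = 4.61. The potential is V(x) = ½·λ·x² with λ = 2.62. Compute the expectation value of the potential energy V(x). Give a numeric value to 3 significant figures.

8.40

⟨V⟩ = ∫ V(x)·|φ|² dx / ∫|φ|² dx.
On 0 ≤ x ≤ L (j ≠ l): ∫sin²(jπx/L) dx = L/2, ∫sin(jπx/L)·sin(lπx/L) dx = 0; diagonal moments ∫x·sin²(jπx/L) dx = L²/4, ∫x²·sin²(jπx/L) dx = L³·(1/6 − 1/(4j²π²)); cross terms ∫x·sin(jπx/L)·sin(lπx/L) dx = 0 for j + l even and −4jlL²/(π²(j² − l²)²) for j + l odd, ∫x²·sin(jπx/L)·sin(lπx/L) dx = (−1)^(j+l)·4jlL³/(π²(j² − l²)²); higher powers the same way via product-to-sum and parts.
State is unnormalized: ∫|φ|² dx = 10.816, and ∫φ*·V(x)·φ dx = 90.847, so ⟨V⟩ = 90.847 / 10.816.
⟨V⟩ = 8.3991.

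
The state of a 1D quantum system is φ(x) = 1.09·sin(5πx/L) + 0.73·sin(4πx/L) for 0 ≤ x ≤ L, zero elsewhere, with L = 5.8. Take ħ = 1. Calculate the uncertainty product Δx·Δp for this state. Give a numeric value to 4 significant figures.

Δx = √(⟨x²⟩−⟨x⟩²), Δp = √(⟨p²⟩−⟨p⟩²).
On 0 ≤ x ≤ L (j ≠ l): ∫sin²(jπx/L) dx = L/2, ∫sin(jπx/L)·sin(lπx/L) dx = 0; diagonal moments ∫x·sin²(jπx/L) dx = L²/4, ∫x²·sin²(jπx/L) dx = L³·(1/6 − 1/(4j²π²)); cross terms ∫x·sin(jπx/L)·sin(lπx/L) dx = 0 for j + l even and −4jlL²/(π²(j² − l²)²) for j + l odd, ∫x²·sin(jπx/L)·sin(lπx/L) dx = (−1)^(j+l)·4jlL³/(π²(j² − l²)²); higher powers the same way via product-to-sum and parts. d²/dx² sin(jπx/L) = −(jπ/L)²·sin(jπx/L); on 0 ≤ x ≤ L, ∫sin²(jπx/L) dx = L/2 and ∫sin(jπx/L)·sin(lπx/L) dx = 0 for j ≠ l, so only diagonal terms survive in ∫|φ|² and ∫φ·φ″; ∫φ·φ′ dx = [φ²/2] between the walls = 0.
Normalization: ∫|φ|² dx = 4.9909.
⟨x⟩ = 1.8266, ⟨x²⟩ = 4.9076 ⇒ Δx = 1.2534.
⟨p⟩ = 0.0000, ⟨p²⟩ = 6.5171 ⇒ Δp = 2.5529.
Δx·Δp = 3.1999.

3.200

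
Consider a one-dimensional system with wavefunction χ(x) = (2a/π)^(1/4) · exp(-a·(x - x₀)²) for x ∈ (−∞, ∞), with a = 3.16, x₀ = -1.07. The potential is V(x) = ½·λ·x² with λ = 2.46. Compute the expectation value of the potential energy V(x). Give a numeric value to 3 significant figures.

⟨V⟩ = ∫ V(x)·|χ|² dx.
Gaussian moments (u = x − x₀): ∫u^(2j)·e^(−2au²) du = (2j−1)!!/(4a)^j · √(π/(2a)), odd powers integrate to 0; here √(π/(2a)) = 0.70504.
⟨V⟩ = 1.5055.

1.51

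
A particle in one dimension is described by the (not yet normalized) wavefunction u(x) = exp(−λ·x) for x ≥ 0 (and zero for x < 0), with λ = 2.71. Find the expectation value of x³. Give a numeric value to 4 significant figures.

0.03768

⟨x³⟩ = ∫ x³·|u|² dx / ∫|u|² dx (integrals over the domain).
Every integrand reduces to terms xʲ·e^(−2λx) on [0, ∞); use ∫₀^∞ xʲ·e^(−2λx) dx = j!/(2λ)^(j+1).
State is unnormalized: ∫|u|² dx = 0.18450, and ∫u*·x³·u dx = 0.0069527, so ⟨x³⟩ = 0.0069527 / 0.18450.
⟨x³⟩ = 0.037684.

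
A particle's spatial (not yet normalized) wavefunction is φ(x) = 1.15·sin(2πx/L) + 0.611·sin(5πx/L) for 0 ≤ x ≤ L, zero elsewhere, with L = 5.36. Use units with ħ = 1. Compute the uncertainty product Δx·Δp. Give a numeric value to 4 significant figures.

Δx = √(⟨x²⟩−⟨x⟩²), Δp = √(⟨p²⟩−⟨p⟩²).
On 0 ≤ x ≤ L (j ≠ l): ∫sin²(jπx/L) dx = L/2, ∫sin(jπx/L)·sin(lπx/L) dx = 0; diagonal moments ∫x·sin²(jπx/L) dx = L²/4, ∫x²·sin²(jπx/L) dx = L³·(1/6 − 1/(4j²π²)); cross terms ∫x·sin(jπx/L)·sin(lπx/L) dx = 0 for j + l even and −4jlL²/(π²(j² − l²)²) for j + l odd, ∫x²·sin(jπx/L)·sin(lπx/L) dx = (−1)^(j+l)·4jlL³/(π²(j² − l²)²); higher powers the same way via product-to-sum and parts. d²/dx² sin(jπx/L) = −(jπ/L)²·sin(jπx/L); on 0 ≤ x ≤ L, ∫sin²(jπx/L) dx = L/2 and ∫sin(jπx/L)·sin(lπx/L) dx = 0 for j ≠ l, so only diagonal terms survive in ∫|φ|² and ∫φ·φ″; ∫φ·φ′ dx = [φ²/2] between the walls = 0.
Normalization: ∫|φ|² dx = 4.5448.
⟨x⟩ = 2.5984, ⟨x²⟩ = 8.8424 ⇒ Δx = 1.4460.
⟨p⟩ = 0.0000, ⟨p²⟩ = 2.9623 ⇒ Δp = 1.7211.
Δx·Δp = 2.4887.

2.489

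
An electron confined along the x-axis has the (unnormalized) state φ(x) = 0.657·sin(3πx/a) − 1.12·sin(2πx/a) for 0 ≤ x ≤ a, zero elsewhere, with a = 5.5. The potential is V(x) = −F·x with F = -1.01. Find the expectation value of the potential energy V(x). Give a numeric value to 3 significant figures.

⟨V⟩ = ∫ V(x)·|φ|² dx / ∫|φ|² dx.
On 0 ≤ x ≤ a (j ≠ l): ∫sin²(jπx/a) dx = a/2, ∫sin(jπx/a)·sin(lπx/a) dx = 0; diagonal moments ∫x·sin²(jπx/a) dx = a²/4, ∫x²·sin²(jπx/a) dx = a³·(1/6 − 1/(4j²π²)); cross terms ∫x·sin(jπx/a)·sin(lπx/a) dx = 0 for j + l even and −4jla²/(π²(j² − l²)²) for j + l odd, ∫x²·sin(jπx/a)·sin(lπx/a) dx = (−1)^(j+l)·4jla³/(π²(j² − l²)²); higher powers the same way via product-to-sum and parts.
State is unnormalized: ∫|φ|² dx = 4.6366, and ∫φ*·V(x)·φ dx = 17.252, so ⟨V⟩ = 17.252 / 4.6366.
⟨V⟩ = 3.7208.

3.72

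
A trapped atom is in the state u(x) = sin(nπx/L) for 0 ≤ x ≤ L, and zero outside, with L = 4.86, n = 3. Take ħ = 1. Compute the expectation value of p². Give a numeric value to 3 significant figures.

3.76

p² u = −ħ² d²u/dx²; ⟨p²⟩ = −ħ² ∫ u*·u'' dx / ∫|u|² dx.
d/dx sin(nπx/L) = (nπ/L)·cos(nπx/L) and d²/dx² sin(nπx/L) = −(nπ/L)²·sin(nπx/L); on 0 ≤ x ≤ L, ∫sin²(nπx/L) dx = L/2 and ∫sin(nπx/L)·cos(nπx/L) dx = 0.
State is unnormalized: ∫|u|² dx = 2.4300, and ∫u*·(−ħ² u'') dx = 9.1385, so ⟨p²⟩ = 9.1385 / 2.4300.
⟨p²⟩ = 3.7607.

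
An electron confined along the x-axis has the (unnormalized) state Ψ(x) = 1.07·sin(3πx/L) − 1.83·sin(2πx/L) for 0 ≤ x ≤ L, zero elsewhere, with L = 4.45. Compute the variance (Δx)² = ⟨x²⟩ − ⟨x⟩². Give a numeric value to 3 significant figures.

Compute ⟨x⟩ and ⟨x²⟩ separately, then (Δx)² = ⟨x²⟩ − ⟨x⟩².
On 0 ≤ x ≤ L (j ≠ l): ∫sin²(jπx/L) dx = L/2, ∫sin(jπx/L)·sin(lπx/L) dx = 0; diagonal moments ∫x·sin²(jπx/L) dx = L²/4, ∫x²·sin²(jπx/L) dx = L³·(1/6 − 1/(4j²π²)); cross terms ∫x·sin(jπx/L)·sin(lπx/L) dx = 0 for j + l even and −4jlL²/(π²(j² − l²)²) for j + l odd, ∫x²·sin(jπx/L)·sin(lπx/L) dx = (−1)^(j+l)·4jlL³/(π²(j² − l²)²); higher powers the same way via product-to-sum and parts.
Normalization: ∫|Ψ|² dx = 9.9987.
⟨x⟩ = 2.9794 and ⟨x²⟩ = 9.7427.
(Δx)² = 9.7427 − (2.9794)² = 0.86576.

0.866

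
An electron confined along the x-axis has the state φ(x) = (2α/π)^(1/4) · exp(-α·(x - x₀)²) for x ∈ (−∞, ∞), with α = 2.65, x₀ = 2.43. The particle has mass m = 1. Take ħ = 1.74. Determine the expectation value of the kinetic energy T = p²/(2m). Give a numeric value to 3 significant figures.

4.01

T = −(ħ²/2m) d²/dx², so ⟨T⟩ = −(ħ²/2m) ∫ φ*·φ'' dx; with m = 1.
Gaussian moments (u = x − x₀): ∫u^(2j)·e^(−2αu²) du = (2j−1)!!/(4α)^j · √(π/(2α)), odd powers integrate to 0; here √(π/(2α)) = 0.76990. Derivatives: d/dx e^(−αu²) = −2αu·e^(−αu²), d²/dx² e^(−αu²) = (4α²u² − 2α)·e^(−αu²).
⟨T⟩ = 4.0116.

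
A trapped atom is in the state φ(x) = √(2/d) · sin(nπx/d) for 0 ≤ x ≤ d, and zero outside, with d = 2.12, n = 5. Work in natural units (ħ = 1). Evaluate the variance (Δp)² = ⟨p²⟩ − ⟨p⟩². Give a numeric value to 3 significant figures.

54.9

Compute ⟨p⟩ and ⟨p²⟩ separately; (Δp)² = ⟨p²⟩ − ⟨p⟩².
d/dx sin(nπx/d) = (nπ/d)·cos(nπx/d) and d²/dx² sin(nπx/d) = −(nπ/d)²·sin(nπx/d); on 0 ≤ x ≤ d, ∫sin²(nπx/d) dx = d/2 and ∫sin(nπx/d)·cos(nπx/d) dx = 0.
⟨p⟩ = 0.0000 and ⟨p²⟩ = 54.899.
(Δp)² = 54.899 − (0.0000)² = 54.899.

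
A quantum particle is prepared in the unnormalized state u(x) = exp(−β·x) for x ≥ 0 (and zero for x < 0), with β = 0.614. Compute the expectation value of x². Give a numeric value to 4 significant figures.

⟨x²⟩ = ∫ x²·|u|² dx / ∫|u|² dx (integrals over the domain).
Every integrand reduces to terms xʲ·e^(−2βx) on [0, ∞); use ∫₀^∞ xʲ·e^(−2βx) dx = j!/(2β)^(j+1).
State is unnormalized: ∫|u|² dx = 0.81433, and ∫u*·x²·u dx = 1.0800, so ⟨x²⟩ = 1.0800 / 0.81433.
⟨x²⟩ = 1.3263.

1.326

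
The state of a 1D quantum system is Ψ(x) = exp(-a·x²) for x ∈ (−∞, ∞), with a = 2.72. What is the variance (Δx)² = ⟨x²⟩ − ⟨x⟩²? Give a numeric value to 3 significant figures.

0.0919

Compute ⟨x⟩ and ⟨x²⟩ separately, then (Δx)² = ⟨x²⟩ − ⟨x⟩².
Gaussian moments: ∫x^(2j)·e^(−2ax²) dx = (2j−1)!!/(4a)^j · √(π/(2a)), odd powers integrate to 0; here √(π/(2a)) = 0.75993.
Normalization: ∫|Ψ|² dx = 0.75993.
⟨x⟩ = 0.0000 and ⟨x²⟩ = 0.091912.
(Δx)² = 0.091912 − (0.0000)² = 0.091912.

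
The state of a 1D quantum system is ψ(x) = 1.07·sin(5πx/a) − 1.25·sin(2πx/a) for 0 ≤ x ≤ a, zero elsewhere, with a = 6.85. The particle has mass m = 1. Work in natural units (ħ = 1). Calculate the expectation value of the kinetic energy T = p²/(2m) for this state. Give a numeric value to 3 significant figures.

1.35

T = −(ħ²/2m) d²/dx², so ⟨T⟩ = −(ħ²/2m) ∫ ψ*·ψ'' dx / ∫|ψ|² dx; with m = 1.
d²/dx² sin(jπx/a) = −(jπ/a)²·sin(jπx/a); on 0 ≤ x ≤ a, ∫sin²(jπx/a) dx = a/2 and ∫sin(jπx/a)·sin(lπx/a) dx = 0 for j ≠ l, so only diagonal terms survive in ∫|ψ|² and ∫ψ·ψ″; ∫ψ·ψ′ dx = [ψ²/2] between the walls = 0.
State is unnormalized: ∫|ψ|² dx = 9.2728, and ∫ψ*·(−ħ²/2m · ψ'') dx = 12.561, so ⟨T⟩ = 12.561 / 9.2728.
⟨T⟩ = 1.3546.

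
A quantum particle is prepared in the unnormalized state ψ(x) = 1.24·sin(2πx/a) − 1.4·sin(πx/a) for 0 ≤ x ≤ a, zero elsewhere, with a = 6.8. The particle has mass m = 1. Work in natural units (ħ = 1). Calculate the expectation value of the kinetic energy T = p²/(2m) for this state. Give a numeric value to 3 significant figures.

0.247

T = −(ħ²/2m) d²/dx², so ⟨T⟩ = −(ħ²/2m) ∫ ψ*·ψ'' dx / ∫|ψ|² dx; with m = 1.
d²/dx² sin(jπx/a) = −(jπ/a)²·sin(jπx/a); on 0 ≤ x ≤ a, ∫sin²(jπx/a) dx = a/2 and ∫sin(jπx/a)·sin(lπx/a) dx = 0 for j ≠ l, so only diagonal terms survive in ∫|ψ|² and ∫ψ·ψ″; ∫ψ·ψ′ dx = [ψ²/2] between the walls = 0.
State is unnormalized: ∫|ψ|² dx = 11.892, and ∫ψ*·(−ħ²/2m · ψ'') dx = 2.9429, so ⟨T⟩ = 2.9429 / 11.892.
⟨T⟩ = 0.24747.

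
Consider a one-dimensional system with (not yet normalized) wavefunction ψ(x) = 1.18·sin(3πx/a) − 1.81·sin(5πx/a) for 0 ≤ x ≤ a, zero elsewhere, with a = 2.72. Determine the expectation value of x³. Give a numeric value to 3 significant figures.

3.63

⟨x³⟩ = ∫ x³·|ψ|² dx / ∫|ψ|² dx (integrals over the domain).
On 0 ≤ x ≤ a (j ≠ l): ∫sin²(jπx/a) dx = a/2, ∫sin(jπx/a)·sin(lπx/a) dx = 0; diagonal moments ∫x·sin²(jπx/a) dx = a²/4, ∫x²·sin²(jπx/a) dx = a³·(1/6 − 1/(4j²π²)); cross terms ∫x·sin(jπx/a)·sin(lπx/a) dx = 0 for j + l even and −4jla²/(π²(j² − l²)²) for j + l odd, ∫x²·sin(jπx/a)·sin(lπx/a) dx = (−1)^(j+l)·4jla³/(π²(j² − l²)²); higher powers the same way via product-to-sum and parts.
State is unnormalized: ∫|ψ|² dx = 6.3492, and ∫ψ*·x³·ψ dx = 23.019, so ⟨x³⟩ = 23.019 / 6.3492.
⟨x³⟩ = 3.6256.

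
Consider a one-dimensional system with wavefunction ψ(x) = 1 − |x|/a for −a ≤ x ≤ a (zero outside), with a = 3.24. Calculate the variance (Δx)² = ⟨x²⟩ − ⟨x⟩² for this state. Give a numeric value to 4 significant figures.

Compute ⟨x⟩ and ⟨x²⟩ separately, then (Δx)² = ⟨x²⟩ − ⟨x⟩².
ψ is even, so ∫ over [−a, a] = 2∫₀ᵃ with ψ = 1 − x/a there: ∫₀ᵃ (1 − x/a)² dx = a/3, ∫₀ᵃ x²(1 − x/a)² dx = a³/30, ∫₀ᵃ x⁴(1 − x/a)² dx = a⁵/105.
Normalization: ∫|ψ|² dx = 2.1600.
⟨x⟩ = 0.0000 and ⟨x²⟩ = 1.0498.
(Δx)² = 1.0498 − (0.0000)² = 1.0498.

1.050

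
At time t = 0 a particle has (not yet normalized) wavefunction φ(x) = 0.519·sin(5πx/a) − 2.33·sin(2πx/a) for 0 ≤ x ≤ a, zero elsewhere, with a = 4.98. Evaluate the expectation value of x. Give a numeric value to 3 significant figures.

2.53

⟨x⟩ = ∫ x·|φ|² dx / ∫|φ|² dx (integrals over the domain).
On 0 ≤ x ≤ a (j ≠ l): ∫sin²(jπx/a) dx = a/2, ∫sin(jπx/a)·sin(lπx/a) dx = 0; diagonal moments ∫x·sin²(jπx/a) dx = a²/4, ∫x²·sin²(jπx/a) dx = a³·(1/6 − 1/(4j²π²)); cross terms ∫x·sin(jπx/a)·sin(lπx/a) dx = 0 for j + l even and −4jla²/(π²(j² − l²)²) for j + l odd, ∫x²·sin(jπx/a)·sin(lπx/a) dx = (−1)^(j+l)·4jla³/(π²(j² − l²)²); higher powers the same way via product-to-sum and parts.
State is unnormalized: ∫|φ|² dx = 14.189, and ∫φ*·x·φ dx = 35.881, so ⟨x⟩ = 35.881 / 14.189.
⟨x⟩ = 2.5289.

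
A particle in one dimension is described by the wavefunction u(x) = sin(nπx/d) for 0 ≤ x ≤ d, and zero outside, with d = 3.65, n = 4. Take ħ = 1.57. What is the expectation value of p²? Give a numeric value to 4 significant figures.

p² u = −ħ² d²u/dx²; ⟨p²⟩ = −ħ² ∫ u*·u'' dx / ∫|u|² dx.
d/dx sin(nπx/d) = (nπ/d)·cos(nπx/d) and d²/dx² sin(nπx/d) = −(nπ/d)²·sin(nπx/d); on 0 ≤ x ≤ d, ∫sin²(nπx/d) dx = d/2 and ∫sin(nπx/d)·cos(nπx/d) dx = 0.
State is unnormalized: ∫|u|² dx = 1.8250, and ∫u*·(−ħ² u'') dx = 53.321, so ⟨p²⟩ = 53.321 / 1.8250.
⟨p²⟩ = 29.217.

29.22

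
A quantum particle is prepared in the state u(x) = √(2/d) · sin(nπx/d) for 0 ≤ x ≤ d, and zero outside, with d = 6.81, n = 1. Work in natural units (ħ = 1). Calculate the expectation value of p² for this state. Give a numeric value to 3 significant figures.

0.213

p² u = −ħ² d²u/dx²; ⟨p²⟩ = −ħ² ∫ u*·u'' dx.
d/dx sin(nπx/d) = (nπ/d)·cos(nπx/d) and d²/dx² sin(nπx/d) = −(nπ/d)²·sin(nπx/d); on 0 ≤ x ≤ d, ∫sin²(nπx/d) dx = d/2 and ∫sin(nπx/d)·cos(nπx/d) dx = 0.
⟨p²⟩ = 0.21282.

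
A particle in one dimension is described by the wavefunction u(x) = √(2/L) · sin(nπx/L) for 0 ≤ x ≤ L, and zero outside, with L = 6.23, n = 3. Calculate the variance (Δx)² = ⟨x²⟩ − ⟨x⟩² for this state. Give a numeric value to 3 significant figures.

3.02

Compute ⟨x⟩ and ⟨x²⟩ separately, then (Δx)² = ⟨x²⟩ − ⟨x⟩².
With sin²θ = (1 − cos2θ)/2 on 0 ≤ x ≤ L: ∫sin²(nπx/L) dx = L/2, ∫x·sin²(nπx/L) dx = L²/4, ∫x²·sin²(nπx/L) dx = L³·(1/6 − 1/(4n²π²)); higher powers xᵏ the same way, integrating xᵏ·cos(2nπx/L) by parts.
⟨x⟩ = 3.1150 and ⟨x²⟩ = 12.719.
(Δx)² = 12.719 − (3.1150)² = 3.0159.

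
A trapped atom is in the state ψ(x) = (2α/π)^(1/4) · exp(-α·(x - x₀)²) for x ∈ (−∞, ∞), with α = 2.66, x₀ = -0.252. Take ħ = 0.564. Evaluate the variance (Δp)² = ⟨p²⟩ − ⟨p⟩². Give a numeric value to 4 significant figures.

Compute ⟨p⟩ and ⟨p²⟩ separately; (Δp)² = ⟨p²⟩ − ⟨p⟩².
Gaussian moments (u = x − x₀): ∫u^(2j)·e^(−2αu²) du = (2j−1)!!/(4α)^j · √(π/(2α)), odd powers integrate to 0; here √(π/(2α)) = 0.76846. Derivatives: d/dx e^(−αu²) = −2αu·e^(−αu²), d²/dx² e^(−αu²) = (4α²u² − 2α)·e^(−αu²).
⟨p⟩ = 0.0000 and ⟨p²⟩ = 0.84614.
(Δp)² = 0.84614 − (0.0000)² = 0.84614.

0.8461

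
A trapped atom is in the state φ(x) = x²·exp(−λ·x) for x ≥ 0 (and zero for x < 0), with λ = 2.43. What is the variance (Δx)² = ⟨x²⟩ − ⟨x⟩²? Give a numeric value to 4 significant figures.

Compute ⟨x⟩ and ⟨x²⟩ separately, then (Δx)² = ⟨x²⟩ − ⟨x⟩².
Every integrand reduces to terms xʲ·e^(−2λx) on [0, ∞); use ∫₀^∞ xʲ·e^(−2λx) dx = j!/(2λ)^(j+1).
Normalization: ∫|φ|² dx = 0.0088518.
⟨x⟩ = 1.0288 and ⟨x²⟩ = 1.2701.
(Δx)² = 1.2701 − (1.0288)² = 0.21169.

0.2117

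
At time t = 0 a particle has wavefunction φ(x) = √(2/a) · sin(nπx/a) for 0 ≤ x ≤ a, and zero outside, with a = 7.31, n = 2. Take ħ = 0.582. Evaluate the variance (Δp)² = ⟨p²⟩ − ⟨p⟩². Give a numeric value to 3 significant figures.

Compute ⟨p⟩ and ⟨p²⟩ separately; (Δp)² = ⟨p²⟩ − ⟨p⟩².
d/dx sin(nπx/a) = (nπ/a)·cos(nπx/a) and d²/dx² sin(nπx/a) = −(nπ/a)²·sin(nπx/a); on 0 ≤ x ≤ a, ∫sin²(nπx/a) dx = a/2 and ∫sin(nπx/a)·cos(nπx/a) dx = 0.
⟨p⟩ = 0.0000 and ⟨p²⟩ = 0.25025.
(Δp)² = 0.25025 − (0.0000)² = 0.25025.

0.250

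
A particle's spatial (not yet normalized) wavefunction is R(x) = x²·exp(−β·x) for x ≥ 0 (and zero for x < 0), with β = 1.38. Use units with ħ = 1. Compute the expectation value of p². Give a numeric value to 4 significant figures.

0.6348

p² R = −ħ² d²R/dx²; ⟨p²⟩ = −ħ² ∫ R*·R'' dx / ∫|R|² dx.
Differentiate x²·exp(−β·x) with the product rule; every integrand then reduces to terms xʲ·e^(−2βx) on [0, ∞), with ∫₀^∞ xʲ·e^(−2βx) dx = j!/(2β)^(j+1).
State is unnormalized: ∫|R|² dx = 0.14985, and ∫R*·(−ħ² R'') dx = 0.095127, so ⟨p²⟩ = 0.095127 / 0.14985.
⟨p²⟩ = 0.63480.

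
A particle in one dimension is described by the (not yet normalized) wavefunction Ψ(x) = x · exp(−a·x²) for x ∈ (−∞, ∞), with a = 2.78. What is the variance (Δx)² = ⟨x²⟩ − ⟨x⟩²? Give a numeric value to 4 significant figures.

0.2698

Compute ⟨x⟩ and ⟨x²⟩ separately, then (Δx)² = ⟨x²⟩ − ⟨x⟩².
Expand each integrand as polynomial × e^(−2ax²) and use ∫x^(2j)·e^(−2ax²) dx = (2j−1)!!/(4a)^j · √(π/(2a)), odd powers → 0; here √(π/(2a)) = 0.75169.
Normalization: ∫|Ψ|² dx = 0.067598.
⟨x⟩ = 0.0000 and ⟨x²⟩ = 0.26978.
(Δx)² = 0.26978 − (0.0000)² = 0.26978.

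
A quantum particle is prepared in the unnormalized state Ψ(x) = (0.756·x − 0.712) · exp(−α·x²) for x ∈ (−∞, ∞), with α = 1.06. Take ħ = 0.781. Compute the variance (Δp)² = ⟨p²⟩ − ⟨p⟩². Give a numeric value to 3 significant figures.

Compute ⟨p⟩ and ⟨p²⟩ separately; (Δp)² = ⟨p²⟩ − ⟨p⟩².
Expand each integrand as polynomial × e^(−2αx²) and use ∫x^(2j)·e^(−2αx²) dx = (2j−1)!!/(4α)^j · √(π/(2α)), odd powers → 0; here √(π/(2α)) = 1.2173. Differentiate with the product rule, d/dx e^(−αx²) = −2αx·e^(−αx²).
Normalization: ∫|Ψ|² dx = 0.78121.
⟨p⟩ = 0.0000 and ⟨p²⟩ = 0.91818.
(Δp)² = 0.91818 − (0.0000)² = 0.91818.

0.918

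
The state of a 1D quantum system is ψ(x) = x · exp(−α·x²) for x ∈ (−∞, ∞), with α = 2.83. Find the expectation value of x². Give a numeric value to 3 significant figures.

⟨x²⟩ = ∫ x²·|ψ|² dx / ∫|ψ|² dx (integrals over the domain).
Expand each integrand as polynomial × e^(−2αx²) and use ∫x^(2j)·e^(−2αx²) dx = (2j−1)!!/(4α)^j · √(π/(2α)), odd powers → 0; here √(π/(2α)) = 0.74502.
State is unnormalized: ∫|ψ|² dx = 0.065814, and ∫ψ*·x²·ψ dx = 0.017442, so ⟨x²⟩ = 0.017442 / 0.065814.
⟨x²⟩ = 0.26502.

0.265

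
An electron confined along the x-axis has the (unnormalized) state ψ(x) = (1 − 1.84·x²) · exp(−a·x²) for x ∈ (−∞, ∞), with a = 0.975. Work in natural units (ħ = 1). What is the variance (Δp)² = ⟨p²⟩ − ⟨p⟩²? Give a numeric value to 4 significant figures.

4.715

Compute ⟨p⟩ and ⟨p²⟩ separately; (Δp)² = ⟨p²⟩ − ⟨p⟩².
Expand each integrand as polynomial × e^(−2ax²) and use ∫x^(2j)·e^(−2ax²) dx = (2j−1)!!/(4a)^j · √(π/(2a)), odd powers → 0; here √(π/(2a)) = 1.2693. Differentiate with the product rule, d/dx e^(−ax²) = −2ax·e^(−ax²).
Normalization: ∫|ψ|² dx = 0.91919.
⟨p⟩ = 0.0000 and ⟨p²⟩ = 4.7145.
(Δp)² = 4.7145 − (0.0000)² = 4.7145.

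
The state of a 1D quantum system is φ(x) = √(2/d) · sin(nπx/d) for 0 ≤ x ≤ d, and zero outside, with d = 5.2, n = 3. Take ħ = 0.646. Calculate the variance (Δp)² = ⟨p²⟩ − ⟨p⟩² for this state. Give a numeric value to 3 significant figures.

Compute ⟨p⟩ and ⟨p²⟩ separately; (Δp)² = ⟨p²⟩ − ⟨p⟩².
d/dx sin(nπx/d) = (nπ/d)·cos(nπx/d) and d²/dx² sin(nπx/d) = −(nπ/d)²·sin(nπx/d); on 0 ≤ x ≤ d, ∫sin²(nπx/d) dx = d/2 and ∫sin(nπx/d)·cos(nπx/d) dx = 0.
⟨p⟩ = 0.0000 and ⟨p²⟩ = 1.3709.
(Δp)² = 1.3709 − (0.0000)² = 1.3709.

1.37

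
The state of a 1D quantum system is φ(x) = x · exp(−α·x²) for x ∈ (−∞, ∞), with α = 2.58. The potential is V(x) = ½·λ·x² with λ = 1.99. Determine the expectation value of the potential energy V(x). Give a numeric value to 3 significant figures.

0.289

⟨V⟩ = ∫ V(x)·|φ|² dx / ∫|φ|² dx.
Expand each integrand as polynomial × e^(−2αx²) and use ∫x^(2j)·e^(−2αx²) dx = (2j−1)!!/(4α)^j · √(π/(2α)), odd powers → 0; here √(π/(2α)) = 0.78028.
State is unnormalized: ∫|φ|² dx = 0.075608, and ∫φ*·V(x)·φ dx = 0.021869, so ⟨V⟩ = 0.021869 / 0.075608.
⟨V⟩ = 0.28924.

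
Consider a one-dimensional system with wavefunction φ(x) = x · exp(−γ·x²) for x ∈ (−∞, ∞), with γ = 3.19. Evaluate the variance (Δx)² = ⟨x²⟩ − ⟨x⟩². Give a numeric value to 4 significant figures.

0.2351

Compute ⟨x⟩ and ⟨x²⟩ separately, then (Δx)² = ⟨x²⟩ − ⟨x⟩².
Expand each integrand as polynomial × e^(−2γx²) and use ∫x^(2j)·e^(−2γx²) dx = (2j−1)!!/(4γ)^j · √(π/(2γ)), odd powers → 0; here √(π/(2γ)) = 0.70172.
Normalization: ∫|φ|² dx = 0.054994.
⟨x⟩ = 0.0000 and ⟨x²⟩ = 0.23511.
(Δx)² = 0.23511 − (0.0000)² = 0.23511.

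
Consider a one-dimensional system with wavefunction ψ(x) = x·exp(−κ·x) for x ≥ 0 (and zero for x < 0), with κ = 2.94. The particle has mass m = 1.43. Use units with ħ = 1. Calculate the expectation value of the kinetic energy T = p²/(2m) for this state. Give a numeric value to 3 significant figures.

T = −(ħ²/2m) d²/dx², so ⟨T⟩ = −(ħ²/2m) ∫ ψ*·ψ'' dx / ∫|ψ|² dx; with m = 1.43.
Differentiate x·exp(−κ·x) with the product rule; every integrand then reduces to terms xʲ·e^(−2κx) on [0, ∞), with ∫₀^∞ xʲ·e^(−2κx) dx = j!/(2κ)^(j+1).
State is unnormalized: ∫|ψ|² dx = 0.0098378, and ∫ψ*·(−ħ²/2m · ψ'') dx = 0.029732, so ⟨T⟩ = 0.029732 / 0.0098378.
⟨T⟩ = 3.0222.

3.02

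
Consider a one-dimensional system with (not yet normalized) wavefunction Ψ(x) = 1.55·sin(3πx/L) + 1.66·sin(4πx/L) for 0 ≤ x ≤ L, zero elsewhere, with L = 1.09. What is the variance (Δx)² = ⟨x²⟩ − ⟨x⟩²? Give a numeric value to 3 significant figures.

0.0473

Compute ⟨x⟩ and ⟨x²⟩ separately, then (Δx)² = ⟨x²⟩ − ⟨x⟩².
On 0 ≤ x ≤ L (j ≠ l): ∫sin²(jπx/L) dx = L/2, ∫sin(jπx/L)·sin(lπx/L) dx = 0; diagonal moments ∫x·sin²(jπx/L) dx = L²/4, ∫x²·sin²(jπx/L) dx = L³·(1/6 − 1/(4j²π²)); cross terms ∫x·sin(jπx/L)·sin(lπx/L) dx = 0 for j + l even and −4jlL²/(π²(j² − l²)²) for j + l odd, ∫x²·sin(jπx/L)·sin(lπx/L) dx = (−1)^(j+l)·4jlL³/(π²(j² − l²)²); higher powers the same way via product-to-sum and parts.
Normalization: ∫|Ψ|² dx = 2.8112.
⟨x⟩ = 0.32914 and ⟨x²⟩ = 0.15562.
(Δx)² = 0.15562 − (0.32914)² = 0.047286.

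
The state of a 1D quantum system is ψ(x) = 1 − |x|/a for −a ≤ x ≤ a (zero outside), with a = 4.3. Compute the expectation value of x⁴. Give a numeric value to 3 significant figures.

9.77

⟨x⁴⟩ = ∫ x⁴·|ψ|² dx / ∫|ψ|² dx (integrals over the domain).
ψ is even, so ∫ over [−a, a] = 2∫₀ᵃ with ψ = 1 − x/a there: ∫₀ᵃ (1 − x/a)² dx = a/3, ∫₀ᵃ x²(1 − x/a)² dx = a³/30, ∫₀ᵃ x⁴(1 − x/a)² dx = a⁵/105.
State is unnormalized: ∫|ψ|² dx = 2.8667, and ∫ψ*·x⁴·ψ dx = 28.002, so ⟨x⁴⟩ = 28.002 / 2.8667.
⟨x⁴⟩ = 9.7680.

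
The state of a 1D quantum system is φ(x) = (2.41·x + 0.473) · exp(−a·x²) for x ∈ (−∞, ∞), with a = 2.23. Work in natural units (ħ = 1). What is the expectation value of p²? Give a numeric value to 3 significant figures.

p² φ = −ħ² d²φ/dx²; ⟨p²⟩ = −ħ² ∫ φ*·φ'' dx / ∫|φ|² dx.
Expand each integrand as polynomial × e^(−2ax²) and use ∫x^(2j)·e^(−2ax²) dx = (2j−1)!!/(4a)^j · √(π/(2a)), odd powers → 0; here √(π/(2a)) = 0.83928. Differentiate with the product rule, d/dx e^(−ax²) = −2ax·e^(−ax²).
State is unnormalized: ∫|φ|² dx = 0.73425, and ∫φ*·(−ħ² φ'') dx = 4.0747, so ⟨p²⟩ = 4.0747 / 0.73425.
⟨p²⟩ = 5.5494.

5.55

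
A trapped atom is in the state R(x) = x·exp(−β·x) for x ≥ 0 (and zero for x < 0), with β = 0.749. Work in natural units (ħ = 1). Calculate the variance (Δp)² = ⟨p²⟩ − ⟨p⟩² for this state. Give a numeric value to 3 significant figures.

Compute ⟨p⟩ and ⟨p²⟩ separately; (Δp)² = ⟨p²⟩ − ⟨p⟩².
Differentiate x·exp(−β·x) with the product rule; every integrand then reduces to terms xʲ·e^(−2βx) on [0, ∞), with ∫₀^∞ xʲ·e^(−2βx) dx = j!/(2β)^(j+1).
Normalization: ∫|R|² dx = 0.59497.
⟨p⟩ = 0.0000 and ⟨p²⟩ = 0.56100.
(Δp)² = 0.56100 − (0.0000)² = 0.56100.

0.561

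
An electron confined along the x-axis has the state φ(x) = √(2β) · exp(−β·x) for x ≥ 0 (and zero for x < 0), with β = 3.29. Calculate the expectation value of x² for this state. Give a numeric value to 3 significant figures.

0.0462

⟨x²⟩ = ∫ x²·|φ|² dx (integrals over the domain).
Every integrand reduces to terms xʲ·e^(−2βx) on [0, ∞); use ∫₀^∞ xʲ·e^(−2βx) dx = j!/(2β)^(j+1).
⟨x²⟩ = 0.046193.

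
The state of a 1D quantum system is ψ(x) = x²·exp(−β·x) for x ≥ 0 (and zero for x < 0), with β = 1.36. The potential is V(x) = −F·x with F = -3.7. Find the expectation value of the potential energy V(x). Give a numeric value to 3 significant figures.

⟨V⟩ = ∫ V(x)·|ψ|² dx / ∫|ψ|² dx.
Every integrand reduces to terms xʲ·e^(−2βx) on [0, ∞); use ∫₀^∞ xʲ·e^(−2βx) dx = j!/(2β)^(j+1).
State is unnormalized: ∫|ψ|² dx = 0.16120, and ∫ψ*·V(x)·ψ dx = 1.0964, so ⟨V⟩ = 1.0964 / 0.16120.
⟨V⟩ = 6.8015.

6.80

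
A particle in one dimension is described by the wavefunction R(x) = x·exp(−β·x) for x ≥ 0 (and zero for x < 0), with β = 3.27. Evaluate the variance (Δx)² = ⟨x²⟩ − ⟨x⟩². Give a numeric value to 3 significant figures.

0.0701

Compute ⟨x⟩ and ⟨x²⟩ separately, then (Δx)² = ⟨x²⟩ − ⟨x⟩².
Every integrand reduces to terms xʲ·e^(−2βx) on [0, ∞); use ∫₀^∞ xʲ·e^(−2βx) dx = j!/(2β)^(j+1).
Normalization: ∫|R|² dx = 0.0071498.
⟨x⟩ = 0.45872 and ⟨x²⟩ = 0.28056.
(Δx)² = 0.28056 − (0.45872)² = 0.070140.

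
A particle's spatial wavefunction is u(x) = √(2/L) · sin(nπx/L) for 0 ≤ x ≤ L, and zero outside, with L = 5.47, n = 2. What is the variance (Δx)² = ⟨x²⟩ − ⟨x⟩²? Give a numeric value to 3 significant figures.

2.11

Compute ⟨x⟩ and ⟨x²⟩ separately, then (Δx)² = ⟨x²⟩ − ⟨x⟩².
With sin²θ = (1 − cos2θ)/2 on 0 ≤ x ≤ L: ∫sin²(nπx/L) dx = L/2, ∫x·sin²(nπx/L) dx = L²/4, ∫x²·sin²(nπx/L) dx = L³·(1/6 − 1/(4n²π²)); higher powers xᵏ the same way, integrating xᵏ·cos(2nπx/L) by parts.
⟨x⟩ = 2.7350 and ⟨x²⟩ = 9.5947.
(Δx)² = 9.5947 − (2.7350)² = 2.1145.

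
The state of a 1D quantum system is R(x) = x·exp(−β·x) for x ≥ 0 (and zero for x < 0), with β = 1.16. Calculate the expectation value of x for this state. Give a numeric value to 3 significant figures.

1.29

⟨x⟩ = ∫ x·|R|² dx / ∫|R|² dx (integrals over the domain).
Every integrand reduces to terms xʲ·e^(−2βx) on [0, ∞); use ∫₀^∞ xʲ·e^(−2βx) dx = j!/(2β)^(j+1).
State is unnormalized: ∫|R|² dx = 0.16016, and ∫R*·x·R dx = 0.20711, so ⟨x⟩ = 0.20711 / 0.16016.
⟨x⟩ = 1.2931.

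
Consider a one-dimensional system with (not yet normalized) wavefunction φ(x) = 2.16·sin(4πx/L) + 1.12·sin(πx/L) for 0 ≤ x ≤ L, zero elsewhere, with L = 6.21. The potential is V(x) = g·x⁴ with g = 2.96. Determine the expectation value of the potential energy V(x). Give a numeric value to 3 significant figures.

⟨V⟩ = ∫ V(x)·|φ|² dx / ∫|φ|² dx.
On 0 ≤ x ≤ L (j ≠ l): ∫sin²(jπx/L) dx = L/2, ∫sin(jπx/L)·sin(lπx/L) dx = 0; diagonal moments ∫x·sin²(jπx/L) dx = L²/4, ∫x²·sin²(jπx/L) dx = L³·(1/6 − 1/(4j²π²)); cross terms ∫x·sin(jπx/L)·sin(lπx/L) dx = 0 for j + l even and −4jlL²/(π²(j² − l²)²) for j + l odd, ∫x²·sin(jπx/L)·sin(lπx/L) dx = (−1)^(j+l)·4jlL³/(π²(j² − l²)²); higher powers the same way via product-to-sum and parts.
State is unnormalized: ∫|φ|² dx = 18.382, and ∫φ*·V(x)·φ dx = 12579., so ⟨V⟩ = 12579. / 18.382.
⟨V⟩ = 684.35.

684.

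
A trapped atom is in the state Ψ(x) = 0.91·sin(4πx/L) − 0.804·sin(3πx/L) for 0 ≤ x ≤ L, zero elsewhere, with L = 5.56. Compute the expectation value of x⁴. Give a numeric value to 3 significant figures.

326.

⟨x⁴⟩ = ∫ x⁴·|Ψ|² dx / ∫|Ψ|² dx (integrals over the domain).
On 0 ≤ x ≤ L (j ≠ l): ∫sin²(jπx/L) dx = L/2, ∫sin(jπx/L)·sin(lπx/L) dx = 0; diagonal moments ∫x·sin²(jπx/L) dx = L²/4, ∫x²·sin²(jπx/L) dx = L³·(1/6 − 1/(4j²π²)); cross terms ∫x·sin(jπx/L)·sin(lπx/L) dx = 0 for j + l even and −4jlL²/(π²(j² − l²)²) for j + l odd, ∫x²·sin(jπx/L)·sin(lπx/L) dx = (−1)^(j+l)·4jlL³/(π²(j² − l²)²); higher powers the same way via product-to-sum and parts.
State is unnormalized: ∫|Ψ|² dx = 4.0992, and ∫Ψ*·x⁴·Ψ dx = 1336.6, so ⟨x⁴⟩ = 1336.6 / 4.0992.
⟨x⁴⟩ = 326.08.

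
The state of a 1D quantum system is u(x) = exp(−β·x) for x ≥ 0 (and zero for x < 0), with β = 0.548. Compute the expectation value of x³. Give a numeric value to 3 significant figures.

⟨x³⟩ = ∫ x³·|u|² dx / ∫|u|² dx (integrals over the domain).
Every integrand reduces to terms xʲ·e^(−2βx) on [0, ∞); use ∫₀^∞ xʲ·e^(−2βx) dx = j!/(2β)^(j+1).
State is unnormalized: ∫|u|² dx = 0.91241, and ∫u*·x³·u dx = 4.1582, so ⟨x³⟩ = 4.1582 / 0.91241.
⟨x³⟩ = 4.5574.

4.56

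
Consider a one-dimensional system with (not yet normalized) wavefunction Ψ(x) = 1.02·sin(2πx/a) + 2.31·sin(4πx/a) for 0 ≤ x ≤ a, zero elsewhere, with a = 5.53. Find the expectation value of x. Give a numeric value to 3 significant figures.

⟨x⟩ = ∫ x·|Ψ|² dx / ∫|Ψ|² dx (integrals over the domain).
On 0 ≤ x ≤ a (j ≠ l): ∫sin²(jπx/a) dx = a/2, ∫sin(jπx/a)·sin(lπx/a) dx = 0; diagonal moments ∫x·sin²(jπx/a) dx = a²/4, ∫x²·sin²(jπx/a) dx = a³·(1/6 − 1/(4j²π²)); cross terms ∫x·sin(jπx/a)·sin(lπx/a) dx = 0 for j + l even and −4jla²/(π²(j² − l²)²) for j + l odd, ∫x²·sin(jπx/a)·sin(lπx/a) dx = (−1)^(j+l)·4jla³/(π²(j² − l²)²); higher powers the same way via product-to-sum and parts.
State is unnormalized: ∫|Ψ|² dx = 17.631, and ∫Ψ*·x·Ψ dx = 48.750, so ⟨x⟩ = 48.750 / 17.631.
⟨x⟩ = 2.7650.

2.77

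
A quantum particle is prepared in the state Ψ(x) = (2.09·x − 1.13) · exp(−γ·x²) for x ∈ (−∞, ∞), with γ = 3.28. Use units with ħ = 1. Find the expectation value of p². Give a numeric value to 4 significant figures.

4.637

p² Ψ = −ħ² d²Ψ/dx²; ⟨p²⟩ = −ħ² ∫ Ψ*·Ψ'' dx / ∫|Ψ|² dx.
Expand each integrand as polynomial × e^(−2γx²) and use ∫x^(2j)·e^(−2γx²) dx = (2j−1)!!/(4γ)^j · √(π/(2γ)), odd powers → 0; here √(π/(2γ)) = 0.69203. Differentiate with the product rule, d/dx e^(−γx²) = −2γx·e^(−γx²).
State is unnormalized: ∫|Ψ|² dx = 1.1140, and ∫Ψ*·(−ħ² Ψ'') dx = 5.1655, so ⟨p²⟩ = 5.1655 / 1.1140.
⟨p²⟩ = 4.6367.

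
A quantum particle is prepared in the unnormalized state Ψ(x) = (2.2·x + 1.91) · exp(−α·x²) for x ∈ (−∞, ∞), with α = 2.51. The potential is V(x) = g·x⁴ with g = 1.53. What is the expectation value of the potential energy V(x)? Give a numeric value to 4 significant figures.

0.06679

⟨V⟩ = ∫ V(x)·|Ψ|² dx / ∫|Ψ|² dx.
Expand each integrand as polynomial × e^(−2αx²) and use ∫x^(2j)·e^(−2αx²) dx = (2j−1)!!/(4α)^j · √(π/(2α)), odd powers → 0; here √(π/(2α)) = 0.79108.
State is unnormalized: ∫|Ψ|² dx = 3.2673, and ∫Ψ*·V(x)·Ψ dx = 0.21824, so ⟨V⟩ = 0.21824 / 3.2673.
⟨V⟩ = 0.066794.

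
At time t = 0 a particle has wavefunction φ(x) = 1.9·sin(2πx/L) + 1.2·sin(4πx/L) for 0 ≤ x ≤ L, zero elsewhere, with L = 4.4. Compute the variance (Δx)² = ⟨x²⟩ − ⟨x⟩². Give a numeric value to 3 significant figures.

Compute ⟨x⟩ and ⟨x²⟩ separately, then (Δx)² = ⟨x²⟩ − ⟨x⟩².
On 0 ≤ x ≤ L (j ≠ l): ∫sin²(jπx/L) dx = L/2, ∫sin(jπx/L)·sin(lπx/L) dx = 0; diagonal moments ∫x·sin²(jπx/L) dx = L²/4, ∫x²·sin²(jπx/L) dx = L³·(1/6 − 1/(4j²π²)); cross terms ∫x·sin(jπx/L)·sin(lπx/L) dx = 0 for j + l even and −4jlL²/(π²(j² − l²)²) for j + l odd, ∫x²·sin(jπx/L)·sin(lπx/L) dx = (−1)^(j+l)·4jlL³/(π²(j² − l²)²); higher powers the same way via product-to-sum and parts.
Normalization: ∫|φ|² dx = 11.110.
⟨x⟩ = 2.2000 and ⟨x²⟩ = 7.0478.
(Δx)² = 7.0478 − (2.2000)² = 2.2078.

2.21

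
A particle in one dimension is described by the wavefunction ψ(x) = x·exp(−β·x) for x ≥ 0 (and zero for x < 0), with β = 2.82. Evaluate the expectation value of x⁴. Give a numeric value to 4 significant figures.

0.3558

⟨x⁴⟩ = ∫ x⁴·|ψ|² dx / ∫|ψ|² dx (integrals over the domain).
Every integrand reduces to terms xʲ·e^(−2βx) on [0, ∞); use ∫₀^∞ xʲ·e^(−2βx) dx = j!/(2β)^(j+1).
State is unnormalized: ∫|ψ|² dx = 0.011148, and ∫ψ*·x⁴·ψ dx = 0.0039662, so ⟨x⁴⟩ = 0.0039662 / 0.011148.
⟨x⁴⟩ = 0.35578.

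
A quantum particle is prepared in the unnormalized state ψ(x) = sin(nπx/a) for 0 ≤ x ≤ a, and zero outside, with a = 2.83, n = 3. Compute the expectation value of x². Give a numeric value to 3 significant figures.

2.62

⟨x²⟩ = ∫ x²·|ψ|² dx / ∫|ψ|² dx (integrals over the domain).
With sin²θ = (1 − cos2θ)/2 on 0 ≤ x ≤ a: ∫sin²(nπx/a) dx = a/2, ∫x·sin²(nπx/a) dx = a²/4, ∫x²·sin²(nπx/a) dx = a³·(1/6 − 1/(4n²π²)); higher powers xᵏ the same way, integrating xᵏ·cos(2nπx/a) by parts.
State is unnormalized: ∫|ψ|² dx = 1.4150, and ∫ψ*·x²·ψ dx = 3.7137, so ⟨x²⟩ = 3.7137 / 1.4150.
⟨x²⟩ = 2.6246.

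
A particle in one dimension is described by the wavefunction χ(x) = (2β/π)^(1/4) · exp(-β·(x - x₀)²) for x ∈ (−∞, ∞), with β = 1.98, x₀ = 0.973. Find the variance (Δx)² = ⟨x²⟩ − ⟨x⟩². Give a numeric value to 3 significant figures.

0.126

Compute ⟨x⟩ and ⟨x²⟩ separately, then (Δx)² = ⟨x²⟩ − ⟨x⟩².
Gaussian moments (u = x − x₀): ∫u^(2j)·e^(−2βu²) du = (2j−1)!!/(4β)^j · √(π/(2β)), odd powers integrate to 0; here √(π/(2β)) = 0.89069.
⟨x⟩ = 0.97300 and ⟨x²⟩ = 1.0730.
(Δx)² = 1.0730 − (0.97300)² = 0.12626.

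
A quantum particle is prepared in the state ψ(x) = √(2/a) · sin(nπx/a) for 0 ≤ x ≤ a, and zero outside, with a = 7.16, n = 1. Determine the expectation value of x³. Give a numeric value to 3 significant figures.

⟨x³⟩ = ∫ x³·|ψ|² dx (integrals over the domain).
With sin²θ = (1 − cos2θ)/2 on 0 ≤ x ≤ a: ∫sin²(nπx/a) dx = a/2, ∫x·sin²(nπx/a) dx = a²/4, ∫x²·sin²(nπx/a) dx = a³·(1/6 − 1/(4n²π²)); higher powers xᵏ the same way, integrating xᵏ·cos(2nπx/a) by parts.
⟨x³⟩ = 63.872.

63.9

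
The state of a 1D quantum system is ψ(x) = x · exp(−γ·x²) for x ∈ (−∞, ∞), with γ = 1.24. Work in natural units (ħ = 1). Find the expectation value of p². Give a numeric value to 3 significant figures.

p² ψ = −ħ² d²ψ/dx²; ⟨p²⟩ = −ħ² ∫ ψ*·ψ'' dx / ∫|ψ|² dx.
Expand each integrand as polynomial × e^(−2γx²) and use ∫x^(2j)·e^(−2γx²) dx = (2j−1)!!/(4γ)^j · √(π/(2γ)), odd powers → 0; here √(π/(2γ)) = 1.1255. Differentiate with the product rule, d/dx e^(−γx²) = −2γx·e^(−γx²).
State is unnormalized: ∫|ψ|² dx = 0.22692, and ∫ψ*·(−ħ² ψ'') dx = 0.84413, so ⟨p²⟩ = 0.84413 / 0.22692.
⟨p²⟩ = 3.7200.

3.72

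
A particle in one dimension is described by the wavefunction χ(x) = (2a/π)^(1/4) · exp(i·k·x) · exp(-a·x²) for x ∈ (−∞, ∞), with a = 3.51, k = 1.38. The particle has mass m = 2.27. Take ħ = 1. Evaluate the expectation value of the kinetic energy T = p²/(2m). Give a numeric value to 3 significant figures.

T = −(ħ²/2m) d²/dx², so ⟨T⟩ = −(ħ²/2m) ∫ χ*·χ'' dx; with m = 2.27.
Gaussian moments: ∫x^(2j)·e^(−2ax²) dx = (2j−1)!!/(4a)^j · √(π/(2a)), odd powers integrate to 0; here √(π/(2a)) = 0.66897. Derivatives: χ′ = (ik − 2ax)·χ, χ″ = ((ik − 2ax)² − 2a)·χ; the odd-in-x pieces drop out.
⟨T⟩ = 1.1926.

1.19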